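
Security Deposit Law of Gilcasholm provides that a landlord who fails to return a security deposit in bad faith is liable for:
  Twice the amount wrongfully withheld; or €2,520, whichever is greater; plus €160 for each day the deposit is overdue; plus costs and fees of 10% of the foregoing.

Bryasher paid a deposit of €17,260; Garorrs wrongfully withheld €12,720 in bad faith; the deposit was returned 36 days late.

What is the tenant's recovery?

Doubled: 2 × €12,720 = €25,440
Minimum €2,520: €25,440 meets the minimum, no increase.
Late-return penalty: 36 × €160 = €5,760
Damages plus late penalty: €25,440 + €5,760 = €31,200
Costs and fees: 10% of €31,200 = €3,120
Total recovery: €31,200 + €3,120 = €34,320

€34,320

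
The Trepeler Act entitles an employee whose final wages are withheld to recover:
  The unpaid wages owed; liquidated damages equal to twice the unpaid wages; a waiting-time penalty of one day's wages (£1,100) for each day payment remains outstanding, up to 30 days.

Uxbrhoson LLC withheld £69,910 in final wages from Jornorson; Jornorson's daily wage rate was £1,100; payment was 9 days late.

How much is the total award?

£219,630

Doubled: 2 × £69,910 = £139,820
Penalty days: min(9, 30) = 9
Waiting-time penalty: 9 × £1,100 = £9,900
Total award: £69,910 + £139,820 + £9,900 = £219,630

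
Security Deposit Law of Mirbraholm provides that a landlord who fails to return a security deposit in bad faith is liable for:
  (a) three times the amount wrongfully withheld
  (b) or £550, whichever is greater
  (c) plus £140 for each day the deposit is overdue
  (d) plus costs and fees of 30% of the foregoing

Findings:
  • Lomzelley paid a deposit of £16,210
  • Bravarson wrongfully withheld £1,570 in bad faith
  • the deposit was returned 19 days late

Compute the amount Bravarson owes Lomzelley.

Trebled: 3 × £1,570 = £4,710
Minimum £550: £4,710 meets the minimum, no increase.
Late-return penalty: 19 × £140 = £2,660
Damages plus late penalty: £4,710 + £2,660 = £7,370
Costs and fees: 30% of £7,370 = £2,211
Total recovery: £7,370 + £2,211 = £9,581

£9,581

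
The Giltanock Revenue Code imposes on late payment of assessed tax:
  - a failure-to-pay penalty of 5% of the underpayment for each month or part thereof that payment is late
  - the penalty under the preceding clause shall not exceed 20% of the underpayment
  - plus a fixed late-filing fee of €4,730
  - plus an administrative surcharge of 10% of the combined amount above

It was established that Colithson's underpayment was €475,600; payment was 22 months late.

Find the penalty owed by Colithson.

Accrued rate: 5% × 22 = 110%, capped at 20% → 20%
Failure-to-pay penalty: 20% of €475,600 = €95,120
Penalty before surcharge: €95,120 + €4,730 = €99,850
Administrative surcharge: 10% of €99,850 = €9,985
Total penalty: €99,850 + €9,985 = €109,835

€109,835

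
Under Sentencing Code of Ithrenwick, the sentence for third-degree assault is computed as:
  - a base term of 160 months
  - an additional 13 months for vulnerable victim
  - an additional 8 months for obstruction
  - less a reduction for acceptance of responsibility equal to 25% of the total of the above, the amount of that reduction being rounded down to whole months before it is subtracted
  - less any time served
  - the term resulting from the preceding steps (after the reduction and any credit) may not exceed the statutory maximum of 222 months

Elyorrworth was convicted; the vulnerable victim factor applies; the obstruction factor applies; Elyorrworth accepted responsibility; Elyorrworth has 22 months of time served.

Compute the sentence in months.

114 months

Vulnerable victim enhancement: +13 months
Obstruction enhancement: +8 months
Adjusted term: 160 months + 13 months + 8 months = 181 months
Acceptance of responsibility reduction: 25% of 181 months = 45 months (rounded down)
After reduction: 181 − 45 = 136 months
Less time served: 136 months − 22 months = 114 months
Cap at 222 months: 114 months is within the cap, no reduction.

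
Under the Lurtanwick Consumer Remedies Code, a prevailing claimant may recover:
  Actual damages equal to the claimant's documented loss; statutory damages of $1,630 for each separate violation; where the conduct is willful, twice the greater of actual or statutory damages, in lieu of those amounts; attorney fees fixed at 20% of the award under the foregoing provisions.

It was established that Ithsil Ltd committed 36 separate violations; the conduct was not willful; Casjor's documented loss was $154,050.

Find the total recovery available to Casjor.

$255,276

Statutory damages: 36 × $1,630 = $58,680
Conduct not willful: the in-lieu enhancement does not apply.
Actual plus statutory damages: $154,050 + $58,680 = $212,730
Attorney fees: 20% of $212,730 = $42,546
Total recovery: $212,730 + $42,546 = $255,276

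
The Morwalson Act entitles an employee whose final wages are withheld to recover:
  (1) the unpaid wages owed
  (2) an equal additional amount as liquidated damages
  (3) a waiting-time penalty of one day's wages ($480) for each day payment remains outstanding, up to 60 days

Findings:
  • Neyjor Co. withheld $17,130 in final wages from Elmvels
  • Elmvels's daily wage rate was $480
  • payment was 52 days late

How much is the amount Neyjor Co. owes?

$59,220

Liquidated damages (equal amount): $17,130
Penalty days: min(52, 60) = 52
Waiting-time penalty: 52 × $480 = $24,960
Total award: $17,130 + $17,130 + $24,960 = $59,220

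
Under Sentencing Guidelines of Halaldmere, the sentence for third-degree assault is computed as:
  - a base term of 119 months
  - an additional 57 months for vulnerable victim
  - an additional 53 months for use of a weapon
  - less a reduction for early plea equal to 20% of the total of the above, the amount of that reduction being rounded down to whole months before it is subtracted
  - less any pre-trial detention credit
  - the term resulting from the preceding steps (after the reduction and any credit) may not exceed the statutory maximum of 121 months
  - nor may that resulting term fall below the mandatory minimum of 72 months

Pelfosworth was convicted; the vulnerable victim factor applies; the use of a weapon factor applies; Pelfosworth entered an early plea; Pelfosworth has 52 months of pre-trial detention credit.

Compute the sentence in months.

Vulnerable victim enhancement: +57 months
Use of a weapon enhancement: +53 months
Adjusted term: 119 months + 57 months + 53 months = 229 months
Early plea reduction: 20% of 229 months = 45 months (rounded down)
After reduction: 229 − 45 = 184 months
Less pre-trial detention credit: 184 months − 52 months = 132 months
Cap at 121 months: 132 months exceeds the cap → 121 months
Minimum 72 months: 121 months meets the minimum, no increase.

Sentence: 121 months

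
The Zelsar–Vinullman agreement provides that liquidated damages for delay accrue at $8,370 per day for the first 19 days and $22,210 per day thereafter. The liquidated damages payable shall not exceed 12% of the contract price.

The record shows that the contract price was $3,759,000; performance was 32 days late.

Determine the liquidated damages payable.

$447,760

First 19 days: 19 × $8,370 = $159,030
Remaining days: (32 − 19) × $22,210 = $288,730
Accrued per-day damages: $159,030 + $288,730 = $447,760
Cap: 12% of $3,759,000 = $451,080
Cap at $451,080: $447,760 is within the cap, no reduction.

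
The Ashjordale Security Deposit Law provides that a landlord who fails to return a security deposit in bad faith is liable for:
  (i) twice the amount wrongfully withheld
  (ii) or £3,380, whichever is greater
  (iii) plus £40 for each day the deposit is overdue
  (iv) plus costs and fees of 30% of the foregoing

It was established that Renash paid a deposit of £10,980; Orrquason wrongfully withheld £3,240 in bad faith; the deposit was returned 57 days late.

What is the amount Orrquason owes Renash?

£11,388

Doubled: 2 × £3,240 = £6,480
Minimum £3,380: £6,480 meets the minimum, no increase.
Late-return penalty: 57 × £40 = £2,280
Damages plus late penalty: £6,480 + £2,280 = £8,760
Costs and fees: 30% of £8,760 = £2,628
Total recovery: £8,760 + £2,628 = £11,388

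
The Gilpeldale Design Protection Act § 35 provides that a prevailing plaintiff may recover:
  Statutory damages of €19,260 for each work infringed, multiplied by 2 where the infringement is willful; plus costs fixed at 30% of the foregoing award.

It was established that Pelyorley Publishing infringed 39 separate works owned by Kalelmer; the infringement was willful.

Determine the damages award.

€1,952,964

Statutory damages: 39 × €19,260 = €751,140
Doubled: 2 × €751,140 = €1,502,280
Costs: 30% of €1,502,280 = €450,684
Award plus costs: €1,502,280 + €450,684 = €1,952,964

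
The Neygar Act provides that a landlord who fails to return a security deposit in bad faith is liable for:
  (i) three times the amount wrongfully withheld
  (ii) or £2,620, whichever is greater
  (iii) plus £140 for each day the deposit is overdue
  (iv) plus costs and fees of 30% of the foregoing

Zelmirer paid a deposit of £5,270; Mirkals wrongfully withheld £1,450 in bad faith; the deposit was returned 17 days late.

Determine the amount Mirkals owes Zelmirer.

Trebled: 3 × £1,450 = £4,350
Minimum £2,620: £4,350 meets the minimum, no increase.
Late-return penalty: 17 × £140 = £2,380
Damages plus late penalty: £4,350 + £2,380 = £6,730
Costs and fees: 30% of £6,730 = £2,019
Total recovery: £6,730 + £2,019 = £8,749

£8,749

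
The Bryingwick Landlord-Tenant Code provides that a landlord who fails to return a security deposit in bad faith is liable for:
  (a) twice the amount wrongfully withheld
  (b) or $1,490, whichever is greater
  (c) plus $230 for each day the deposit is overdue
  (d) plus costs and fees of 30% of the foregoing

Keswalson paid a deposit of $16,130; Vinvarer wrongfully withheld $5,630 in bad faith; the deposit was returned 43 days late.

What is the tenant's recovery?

Doubled: 2 × $5,630 = $11,260
Minimum $1,490: $11,260 meets the minimum, no increase.
Late-return penalty: 43 × $230 = $9,890
Damages plus late penalty: $11,260 + $9,890 = $21,150
Costs and fees: 30% of $21,150 = $6,345
Total recovery: $21,150 + $6,345 = $27,495

$27,495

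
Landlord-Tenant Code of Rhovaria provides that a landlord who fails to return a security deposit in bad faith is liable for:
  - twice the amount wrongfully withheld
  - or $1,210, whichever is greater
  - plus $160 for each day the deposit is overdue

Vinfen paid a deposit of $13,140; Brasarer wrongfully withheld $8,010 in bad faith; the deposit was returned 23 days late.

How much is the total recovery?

Doubled: 2 × $8,010 = $16,020
Minimum $1,210: $16,020 meets the minimum, no increase.
Late-return penalty: 23 × $160 = $3,680
Damages plus late penalty: $16,020 + $3,680 = $19,700

$19,700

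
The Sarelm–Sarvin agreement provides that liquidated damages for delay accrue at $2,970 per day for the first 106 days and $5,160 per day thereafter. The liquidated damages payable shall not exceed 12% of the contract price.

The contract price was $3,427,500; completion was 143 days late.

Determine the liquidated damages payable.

First 106 days: 106 × $2,970 = $314,820
Remaining days: (143 − 106) × $5,160 = $190,920
Accrued per-day damages: $314,820 + $190,920 = $505,740
Cap: 12% of $3,427,500 = $411,300
Cap at $411,300: $505,740 exceeds the cap → $411,300

$411,300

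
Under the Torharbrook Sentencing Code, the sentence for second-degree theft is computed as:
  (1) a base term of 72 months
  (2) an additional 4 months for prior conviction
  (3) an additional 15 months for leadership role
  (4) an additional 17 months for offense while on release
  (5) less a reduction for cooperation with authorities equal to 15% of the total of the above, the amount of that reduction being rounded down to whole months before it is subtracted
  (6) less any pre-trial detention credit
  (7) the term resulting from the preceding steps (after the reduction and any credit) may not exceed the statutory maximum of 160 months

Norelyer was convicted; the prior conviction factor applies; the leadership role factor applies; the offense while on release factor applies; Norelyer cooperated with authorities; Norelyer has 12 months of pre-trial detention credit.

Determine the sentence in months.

80 months

Prior conviction enhancement: +4 months
Leadership role enhancement: +15 months
Offense while on release enhancement: +17 months
Adjusted term: 72 months + 4 months + 15 months + 17 months = 108 months
Cooperation with authorities reduction: 15% of 108 months = 16 months (rounded down)
After reduction: 108 − 16 = 92 months
Less pre-trial detention credit: 92 months − 12 months = 80 months
Cap at 160 months: 80 months is within the cap, no reduction.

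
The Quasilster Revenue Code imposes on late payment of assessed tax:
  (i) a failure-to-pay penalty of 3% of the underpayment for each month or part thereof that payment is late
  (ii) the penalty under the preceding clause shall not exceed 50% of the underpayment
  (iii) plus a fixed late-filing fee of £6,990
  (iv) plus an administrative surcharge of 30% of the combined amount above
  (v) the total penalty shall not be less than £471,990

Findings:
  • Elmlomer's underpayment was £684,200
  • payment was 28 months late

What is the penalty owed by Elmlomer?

Penalty: £471,990

Accrued rate: 3% × 28 = 84%, capped at 50% → 50%
Failure-to-pay penalty: 50% of £684,200 = £342,100
Penalty before surcharge: £342,100 + £6,990 = £349,090
Administrative surcharge: 30% of £349,090 = £104,727
Total penalty: £349,090 + £104,727 = £453,817
Minimum £471,990: £453,817 is below the minimum → £471,990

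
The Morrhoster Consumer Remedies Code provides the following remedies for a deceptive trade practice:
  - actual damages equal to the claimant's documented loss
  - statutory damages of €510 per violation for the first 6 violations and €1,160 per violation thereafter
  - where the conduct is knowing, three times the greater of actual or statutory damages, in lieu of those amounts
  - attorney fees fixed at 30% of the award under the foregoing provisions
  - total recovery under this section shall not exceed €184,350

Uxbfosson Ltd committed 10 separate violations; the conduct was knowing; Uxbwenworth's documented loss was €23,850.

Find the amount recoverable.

First 6 violations: 6 × €510 = €3,060
Remaining violations: (10 − 6) × €1,160 = €4,640
Statutory damages: €3,060 + €4,640 = €7,700
Greater of actual damages (€23,850) or statutory damages (€7,700): €23,850
Trebled: 3 × €23,850 = €71,550
Attorney fees: 30% of €71,550 = €21,465
Total before cap: €71,550 + €21,465 = €93,015
Cap at €184,350: €93,015 is within the cap, no reduction.

Total recovery: €93,015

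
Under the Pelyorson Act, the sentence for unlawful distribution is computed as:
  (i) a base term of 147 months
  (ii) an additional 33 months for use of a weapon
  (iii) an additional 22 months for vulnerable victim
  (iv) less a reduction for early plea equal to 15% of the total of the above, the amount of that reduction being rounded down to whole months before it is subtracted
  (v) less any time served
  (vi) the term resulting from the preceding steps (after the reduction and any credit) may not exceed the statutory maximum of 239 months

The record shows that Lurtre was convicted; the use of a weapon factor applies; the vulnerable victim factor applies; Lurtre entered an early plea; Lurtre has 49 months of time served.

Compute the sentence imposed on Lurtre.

Sentence: 123 months

Use of a weapon enhancement: +33 months
Vulnerable victim enhancement: +22 months
Adjusted term: 147 months + 33 months + 22 months = 202 months
Early plea reduction: 15% of 202 months = 30 months (rounded down)
After reduction: 202 − 30 = 172 months
Less time served: 172 months − 49 months = 123 months
Cap at 239 months: 123 months is within the cap, no reduction.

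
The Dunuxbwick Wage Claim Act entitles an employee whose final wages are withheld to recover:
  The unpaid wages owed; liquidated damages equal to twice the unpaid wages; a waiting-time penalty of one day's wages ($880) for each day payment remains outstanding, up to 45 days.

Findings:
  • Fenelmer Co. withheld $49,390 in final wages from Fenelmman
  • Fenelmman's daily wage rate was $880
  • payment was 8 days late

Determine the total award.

$155,210

Doubled: 2 × $49,390 = $98,780
Penalty days: min(8, 45) = 8
Waiting-time penalty: 8 × $880 = $7,040
Total award: $49,390 + $98,780 + $7,040 = $155,210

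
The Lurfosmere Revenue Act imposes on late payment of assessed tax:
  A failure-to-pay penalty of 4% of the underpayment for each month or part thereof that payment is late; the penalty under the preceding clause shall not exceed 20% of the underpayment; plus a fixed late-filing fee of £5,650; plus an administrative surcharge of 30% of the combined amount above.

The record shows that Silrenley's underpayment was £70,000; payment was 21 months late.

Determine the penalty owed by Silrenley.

Penalty: £25,545

Accrued rate: 4% × 21 = 84%, capped at 20% → 20%
Failure-to-pay penalty: 20% of £70,000 = £14,000
Penalty before surcharge: £14,000 + £5,650 = £19,650
Administrative surcharge: 30% of £19,650 = £5,895
Total penalty: £19,650 + £5,895 = £25,545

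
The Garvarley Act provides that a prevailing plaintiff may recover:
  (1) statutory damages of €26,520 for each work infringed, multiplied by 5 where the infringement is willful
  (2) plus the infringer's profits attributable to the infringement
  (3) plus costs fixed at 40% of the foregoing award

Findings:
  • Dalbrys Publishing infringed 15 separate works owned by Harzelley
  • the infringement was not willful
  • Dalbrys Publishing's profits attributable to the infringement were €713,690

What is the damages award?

Statutory damages: 15 × €26,520 = €397,800
Infringement not willful: no ×5 enhancement.
Combined award: €397,800 + €713,690 = €1,111,490
Costs: 40% of €1,111,490 = €444,596
Award plus costs: €1,111,490 + €444,596 = €1,556,086

€1,556,086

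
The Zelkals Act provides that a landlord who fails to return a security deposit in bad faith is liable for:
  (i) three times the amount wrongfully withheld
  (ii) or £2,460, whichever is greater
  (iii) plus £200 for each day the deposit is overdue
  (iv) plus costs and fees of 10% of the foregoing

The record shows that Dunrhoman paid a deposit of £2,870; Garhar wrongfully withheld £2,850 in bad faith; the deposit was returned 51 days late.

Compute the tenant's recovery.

Trebled: 3 × £2,850 = £8,550
Minimum £2,460: £8,550 meets the minimum, no increase.
Late-return penalty: 51 × £200 = £10,200
Damages plus late penalty: £8,550 + £10,200 = £18,750
Costs and fees: 10% of £18,750 = £1,875
Total recovery: £18,750 + £1,875 = £20,625

Recovery: £20,625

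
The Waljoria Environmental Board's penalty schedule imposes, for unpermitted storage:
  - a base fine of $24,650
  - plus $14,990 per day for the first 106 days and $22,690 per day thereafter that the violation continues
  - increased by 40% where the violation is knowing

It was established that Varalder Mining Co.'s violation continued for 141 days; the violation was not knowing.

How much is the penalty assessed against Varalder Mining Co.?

$2,407,740

First 106 days: 106 × $14,990 = $1,588,940
Remaining days: (141 − 106) × $22,690 = $794,150
Per-day component: $1,588,940 + $794,150 = $2,383,090
Base plus per-day: $24,650 + $2,383,090 = $2,407,740
The violation was not knowing: no 40% increase.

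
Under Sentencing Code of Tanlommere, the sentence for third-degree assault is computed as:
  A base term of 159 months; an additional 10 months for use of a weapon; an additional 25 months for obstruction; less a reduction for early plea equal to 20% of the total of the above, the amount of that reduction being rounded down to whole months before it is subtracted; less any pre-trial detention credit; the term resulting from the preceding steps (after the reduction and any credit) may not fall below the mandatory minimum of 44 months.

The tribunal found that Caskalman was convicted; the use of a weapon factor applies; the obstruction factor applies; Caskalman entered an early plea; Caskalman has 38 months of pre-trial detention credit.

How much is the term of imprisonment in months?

118 months

Use of a weapon enhancement: +10 months
Obstruction enhancement: +25 months
Adjusted term: 159 months + 10 months + 25 months = 194 months
Early plea reduction: 20% of 194 months = 38 months (rounded down)
After reduction: 194 − 38 = 156 months
Less pre-trial detention credit: 156 months − 38 months = 118 months
Minimum 44 months: 118 months meets the minimum, no increase.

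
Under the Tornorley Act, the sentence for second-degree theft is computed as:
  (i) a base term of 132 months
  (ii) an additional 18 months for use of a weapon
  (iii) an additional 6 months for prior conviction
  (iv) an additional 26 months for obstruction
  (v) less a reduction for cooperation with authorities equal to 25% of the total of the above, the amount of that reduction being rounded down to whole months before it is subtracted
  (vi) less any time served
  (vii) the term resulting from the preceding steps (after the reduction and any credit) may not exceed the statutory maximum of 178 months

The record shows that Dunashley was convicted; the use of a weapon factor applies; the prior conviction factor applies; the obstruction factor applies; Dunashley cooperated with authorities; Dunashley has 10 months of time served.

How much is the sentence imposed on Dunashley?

Use of a weapon enhancement: +18 months
Prior conviction enhancement: +6 months
Obstruction enhancement: +26 months
Adjusted term: 132 months + 18 months + 6 months + 26 months = 182 months
Cooperation with authorities reduction: 25% of 182 months = 45 months (rounded down)
After reduction: 182 − 45 = 137 months
Less time served: 137 months − 10 months = 127 months
Cap at 178 months: 127 months is within the cap, no reduction.

127 months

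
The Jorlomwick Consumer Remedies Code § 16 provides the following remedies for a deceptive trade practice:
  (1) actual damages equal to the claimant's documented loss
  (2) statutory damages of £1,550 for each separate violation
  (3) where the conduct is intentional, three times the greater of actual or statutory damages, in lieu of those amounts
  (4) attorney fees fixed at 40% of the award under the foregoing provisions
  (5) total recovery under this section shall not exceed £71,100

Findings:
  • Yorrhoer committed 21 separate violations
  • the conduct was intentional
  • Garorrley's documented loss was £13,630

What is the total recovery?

£71,100

Statutory damages: 21 × £1,550 = £32,550
Greater of actual damages (£13,630) or statutory damages (£32,550): £32,550
Trebled: 3 × £32,550 = £97,650
Attorney fees: 40% of £97,650 = £39,060
Total before cap: £97,650 + £39,060 = £136,710
Cap at £71,100: £136,710 exceeds the cap → £71,100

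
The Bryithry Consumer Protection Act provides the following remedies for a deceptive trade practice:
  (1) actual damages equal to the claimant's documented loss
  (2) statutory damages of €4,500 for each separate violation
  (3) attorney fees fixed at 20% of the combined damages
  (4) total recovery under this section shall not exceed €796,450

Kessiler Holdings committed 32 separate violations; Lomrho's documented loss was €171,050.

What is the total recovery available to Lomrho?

Total recovery: €378,060

Statutory damages: 32 × €4,500 = €144,000
Combined damages: €171,050 + €144,000 = €315,050
Attorney fees: 20% of €315,050 = €63,010
Total before cap: €315,050 + €63,010 = €378,060
Cap at €796,450: €378,060 is within the cap, no reduction.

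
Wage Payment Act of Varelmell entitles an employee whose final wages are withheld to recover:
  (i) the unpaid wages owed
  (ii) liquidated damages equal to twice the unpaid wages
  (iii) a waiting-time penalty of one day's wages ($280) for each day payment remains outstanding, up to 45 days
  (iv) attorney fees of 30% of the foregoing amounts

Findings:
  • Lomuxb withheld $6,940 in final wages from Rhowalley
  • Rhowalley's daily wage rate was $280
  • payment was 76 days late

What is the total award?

$43,446

Doubled: 2 × $6,940 = $13,880
Penalty days: min(76, 45) = 45
Waiting-time penalty: 45 × $280 = $12,600
Subtotal: $6,940 + $13,880 + $12,600 = $33,420
Attorney fees: 30% of $33,420 = $10,026
Total award: $33,420 + $10,026 = $43,446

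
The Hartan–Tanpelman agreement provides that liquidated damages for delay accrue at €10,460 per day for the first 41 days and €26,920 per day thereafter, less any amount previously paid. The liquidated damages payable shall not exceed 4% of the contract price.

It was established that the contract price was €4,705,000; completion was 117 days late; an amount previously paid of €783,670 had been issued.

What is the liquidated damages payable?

First 41 days: 41 × €10,460 = €428,860
Remaining days: (117 − 41) × €26,920 = €2,045,920
Accrued per-day damages: €428,860 + €2,045,920 = €2,474,780
Less amount previously paid: €2,474,780 − €783,670 = €1,691,110
Cap: 4% of €4,705,000 = €188,200
Cap at €188,200: €1,691,110 exceeds the cap → €188,200

€188,200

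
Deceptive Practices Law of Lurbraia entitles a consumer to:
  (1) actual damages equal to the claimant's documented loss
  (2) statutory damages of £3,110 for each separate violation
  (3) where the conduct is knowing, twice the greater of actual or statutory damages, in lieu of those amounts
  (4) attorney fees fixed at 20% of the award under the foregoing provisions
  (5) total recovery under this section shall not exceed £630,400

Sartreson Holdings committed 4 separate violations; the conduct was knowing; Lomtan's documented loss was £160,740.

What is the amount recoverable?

£385,776

Statutory damages: 4 × £3,110 = £12,440
Greater of actual damages (£160,740) or statutory damages (£12,440): £160,740
Doubled: 2 × £160,740 = £321,480
Attorney fees: 20% of £321,480 = £64,296
Total before cap: £321,480 + £64,296 = £385,776
Cap at £630,400: £385,776 is within the cap, no reduction.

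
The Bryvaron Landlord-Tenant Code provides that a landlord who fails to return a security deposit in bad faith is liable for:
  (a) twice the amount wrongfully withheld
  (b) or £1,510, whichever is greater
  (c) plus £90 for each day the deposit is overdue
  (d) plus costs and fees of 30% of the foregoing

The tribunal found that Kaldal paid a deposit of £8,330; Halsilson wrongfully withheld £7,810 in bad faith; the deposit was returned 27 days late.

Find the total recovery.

£23,465

Doubled: 2 × £7,810 = £15,620
Minimum £1,510: £15,620 meets the minimum, no increase.
Late-return penalty: 27 × £90 = £2,430
Damages plus late penalty: £15,620 + £2,430 = £18,050
Costs and fees: 30% of £18,050 = £5,415
Total recovery: £18,050 + £5,415 = £23,465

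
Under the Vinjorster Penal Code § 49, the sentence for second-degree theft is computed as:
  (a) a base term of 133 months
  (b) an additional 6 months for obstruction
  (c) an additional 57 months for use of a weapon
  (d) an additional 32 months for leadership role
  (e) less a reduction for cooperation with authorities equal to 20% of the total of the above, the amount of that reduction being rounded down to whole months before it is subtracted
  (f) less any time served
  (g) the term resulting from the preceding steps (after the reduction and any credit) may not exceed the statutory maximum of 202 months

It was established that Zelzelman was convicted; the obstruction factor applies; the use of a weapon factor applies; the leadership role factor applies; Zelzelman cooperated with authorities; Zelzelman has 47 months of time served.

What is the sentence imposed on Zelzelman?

136 months

Obstruction enhancement: +6 months
Use of a weapon enhancement: +57 months
Leadership role enhancement: +32 months
Adjusted term: 133 months + 6 months + 57 months + 32 months = 228 months
Cooperation with authorities reduction: 20% of 228 months = 45 months (rounded down)
After reduction: 228 − 45 = 183 months
Less time served: 183 months − 47 months = 136 months
Cap at 202 months: 136 months is within the cap, no reduction.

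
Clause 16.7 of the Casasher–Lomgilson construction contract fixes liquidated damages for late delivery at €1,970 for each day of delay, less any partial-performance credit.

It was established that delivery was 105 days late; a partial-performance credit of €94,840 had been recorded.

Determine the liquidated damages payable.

€112,010

Per-day damages: 105 × €1,970 = €206,850
Less partial-performance credit: €206,850 − €94,840 = €112,010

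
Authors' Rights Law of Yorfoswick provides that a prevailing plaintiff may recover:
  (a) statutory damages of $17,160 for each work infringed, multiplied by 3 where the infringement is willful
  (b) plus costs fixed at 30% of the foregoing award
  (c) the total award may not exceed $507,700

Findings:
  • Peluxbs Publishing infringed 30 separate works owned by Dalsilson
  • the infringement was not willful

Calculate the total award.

Statutory damages: 30 × $17,160 = $514,800
Infringement not willful: no ×3 enhancement.
Costs: 30% of $514,800 = $154,440
Award plus costs: $514,800 + $154,440 = $669,240
Cap at $507,700: $669,240 exceeds the cap → $507,700

$507,700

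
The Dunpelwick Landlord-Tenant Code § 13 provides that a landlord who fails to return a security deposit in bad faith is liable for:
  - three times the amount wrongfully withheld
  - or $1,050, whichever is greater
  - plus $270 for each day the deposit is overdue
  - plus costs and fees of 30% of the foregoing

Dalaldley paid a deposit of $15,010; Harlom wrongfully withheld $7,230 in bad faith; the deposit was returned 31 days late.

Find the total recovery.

$39,078

Trebled: 3 × $7,230 = $21,690
Minimum $1,050: $21,690 meets the minimum, no increase.
Late-return penalty: 31 × $270 = $8,370
Damages plus late penalty: $21,690 + $8,370 = $30,060
Costs and fees: 30% of $30,060 = $9,018
Total recovery: $30,060 + $9,018 = $39,078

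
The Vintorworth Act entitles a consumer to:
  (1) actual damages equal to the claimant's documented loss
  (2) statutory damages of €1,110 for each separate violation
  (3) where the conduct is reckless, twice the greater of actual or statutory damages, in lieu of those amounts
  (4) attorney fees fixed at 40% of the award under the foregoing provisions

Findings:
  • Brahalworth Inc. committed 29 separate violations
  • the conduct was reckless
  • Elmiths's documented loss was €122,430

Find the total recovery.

Statutory damages: 29 × €1,110 = €32,190
Greater of actual damages (€122,430) or statutory damages (€32,190): €122,430
Doubled: 2 × €122,430 = €244,860
Attorney fees: 40% of €244,860 = €97,944
Total recovery: €244,860 + €97,944 = €342,804

€342,804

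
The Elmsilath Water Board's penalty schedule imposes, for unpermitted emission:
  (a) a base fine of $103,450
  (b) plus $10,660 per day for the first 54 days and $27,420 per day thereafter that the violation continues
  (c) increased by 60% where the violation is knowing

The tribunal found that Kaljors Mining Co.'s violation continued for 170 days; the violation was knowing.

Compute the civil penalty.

First 54 days: 54 × $10,660 = $575,640
Remaining days: (170 − 54) × $27,420 = $3,180,720
Per-day component: $575,640 + $3,180,720 = $3,756,360
Base plus per-day: $103,450 + $3,756,360 = $3,859,810
Enhancement: 60% of $3,859,810 = $2,315,886
Enhanced fine: $3,859,810 + $2,315,886 = $6,175,696

$6,175,696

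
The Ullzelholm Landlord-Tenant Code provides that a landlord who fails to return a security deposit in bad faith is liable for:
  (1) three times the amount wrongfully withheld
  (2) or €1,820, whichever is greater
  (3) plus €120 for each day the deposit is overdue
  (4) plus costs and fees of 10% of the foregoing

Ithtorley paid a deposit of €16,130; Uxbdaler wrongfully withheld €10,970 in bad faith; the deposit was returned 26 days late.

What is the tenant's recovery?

€39,633

Trebled: 3 × €10,970 = €32,910
Minimum €1,820: €32,910 meets the minimum, no increase.
Late-return penalty: 26 × €120 = €3,120
Damages plus late penalty: €32,910 + €3,120 = €36,030
Costs and fees: 10% of €36,030 = €3,603
Total recovery: €36,030 + €3,603 = €39,633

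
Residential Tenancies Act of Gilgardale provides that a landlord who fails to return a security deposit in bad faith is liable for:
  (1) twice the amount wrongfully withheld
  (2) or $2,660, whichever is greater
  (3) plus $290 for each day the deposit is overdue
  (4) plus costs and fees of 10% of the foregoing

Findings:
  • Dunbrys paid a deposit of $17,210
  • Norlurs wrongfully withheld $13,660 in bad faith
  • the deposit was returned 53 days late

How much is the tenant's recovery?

$46,959

Doubled: 2 × $13,660 = $27,320
Minimum $2,660: $27,320 meets the minimum, no increase.
Late-return penalty: 53 × $290 = $15,370
Damages plus late penalty: $27,320 + $15,370 = $42,690
Costs and fees: 10% of $42,690 = $4,269
Total recovery: $42,690 + $4,269 = $46,959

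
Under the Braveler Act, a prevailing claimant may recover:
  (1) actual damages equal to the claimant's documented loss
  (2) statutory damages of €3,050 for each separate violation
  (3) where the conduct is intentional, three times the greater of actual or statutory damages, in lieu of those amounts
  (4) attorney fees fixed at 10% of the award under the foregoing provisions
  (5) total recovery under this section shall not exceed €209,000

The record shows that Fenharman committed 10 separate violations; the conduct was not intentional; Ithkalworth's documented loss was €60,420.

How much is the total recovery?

€100,012

Statutory damages: 10 × €3,050 = €30,500
Conduct not intentional: the in-lieu enhancement does not apply.
Actual plus statutory damages: €60,420 + €30,500 = €90,920
Attorney fees: 10% of €90,920 = €9,092
Total before cap: €90,920 + €9,092 = €100,012
Cap at €209,000: €100,012 is within the cap, no reduction.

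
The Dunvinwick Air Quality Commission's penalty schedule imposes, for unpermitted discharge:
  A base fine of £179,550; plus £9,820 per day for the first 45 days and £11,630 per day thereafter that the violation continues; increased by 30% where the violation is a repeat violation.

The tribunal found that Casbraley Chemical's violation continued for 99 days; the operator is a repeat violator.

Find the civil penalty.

First 45 days: 45 × £9,820 = £441,900
Remaining days: (99 − 45) × £11,630 = £628,020
Per-day component: £441,900 + £628,020 = £1,069,920
Base plus per-day: £179,550 + £1,069,920 = £1,249,470
Enhancement: 30% of £1,249,470 = £374,841
Enhanced fine: £1,249,470 + £374,841 = £1,624,311

£1,624,311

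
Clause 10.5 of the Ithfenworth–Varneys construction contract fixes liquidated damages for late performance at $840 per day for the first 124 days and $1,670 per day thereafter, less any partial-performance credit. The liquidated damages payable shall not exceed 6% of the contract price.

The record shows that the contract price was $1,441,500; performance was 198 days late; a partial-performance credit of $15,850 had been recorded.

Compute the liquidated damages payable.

First 124 days: 124 × $840 = $104,160
Remaining days: (198 − 124) × $1,670 = $123,580
Accrued per-day damages: $104,160 + $123,580 = $227,740
Less partial-performance credit: $227,740 − $15,850 = $211,890
Cap: 6% of $1,441,500 = $86,490
Cap at $86,490: $211,890 exceeds the cap → $86,490

$86,490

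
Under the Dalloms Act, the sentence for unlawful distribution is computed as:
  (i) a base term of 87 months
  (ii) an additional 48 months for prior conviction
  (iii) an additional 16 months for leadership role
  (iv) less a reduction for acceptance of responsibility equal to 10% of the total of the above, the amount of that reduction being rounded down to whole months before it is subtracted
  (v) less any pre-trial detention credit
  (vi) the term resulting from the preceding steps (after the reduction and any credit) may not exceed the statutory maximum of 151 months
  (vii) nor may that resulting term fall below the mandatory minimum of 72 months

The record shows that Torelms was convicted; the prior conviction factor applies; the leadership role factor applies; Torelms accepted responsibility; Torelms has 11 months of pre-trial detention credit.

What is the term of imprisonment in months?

Prior conviction enhancement: +48 months
Leadership role enhancement: +16 months
Adjusted term: 87 months + 48 months + 16 months = 151 months
Acceptance of responsibility reduction: 10% of 151 months = 15 months (rounded down)
After reduction: 151 − 15 = 136 months
Less pre-trial detention credit: 136 months − 11 months = 125 months
Cap at 151 months: 125 months is within the cap, no reduction.
Minimum 72 months: 125 months meets the minimum, no increase.

125 months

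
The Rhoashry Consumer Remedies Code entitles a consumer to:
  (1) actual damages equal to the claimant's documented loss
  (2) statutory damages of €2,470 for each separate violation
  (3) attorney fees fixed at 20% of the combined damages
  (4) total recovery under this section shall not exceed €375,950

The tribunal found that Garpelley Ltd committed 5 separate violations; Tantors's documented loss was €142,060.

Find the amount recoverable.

€185,292

Statutory damages: 5 × €2,470 = €12,350
Combined damages: €142,060 + €12,350 = €154,410
Attorney fees: 20% of €154,410 = €30,882
Total before cap: €154,410 + €30,882 = €185,292
Cap at €375,950: €185,292 is within the cap, no reduction.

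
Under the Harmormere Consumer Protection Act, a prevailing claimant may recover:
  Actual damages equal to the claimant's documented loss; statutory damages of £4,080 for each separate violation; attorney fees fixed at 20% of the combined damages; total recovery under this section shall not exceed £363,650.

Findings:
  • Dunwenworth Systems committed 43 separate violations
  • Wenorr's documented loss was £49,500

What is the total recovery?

Statutory damages: 43 × £4,080 = £175,440
Combined damages: £49,500 + £175,440 = £224,940
Attorney fees: 20% of £224,940 = £44,988
Total before cap: £224,940 + £44,988 = £269,928
Cap at £363,650: £269,928 is within the cap, no reduction.

£269,928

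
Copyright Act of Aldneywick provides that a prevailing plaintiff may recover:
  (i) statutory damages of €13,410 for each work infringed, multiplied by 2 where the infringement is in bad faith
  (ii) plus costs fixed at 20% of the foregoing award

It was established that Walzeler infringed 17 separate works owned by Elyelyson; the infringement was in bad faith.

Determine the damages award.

Statutory damages: 17 × €13,410 = €227,970
Doubled: 2 × €227,970 = €455,940
Costs: 20% of €455,940 = €91,188
Award plus costs: €455,940 + €91,188 = €547,128

€547,128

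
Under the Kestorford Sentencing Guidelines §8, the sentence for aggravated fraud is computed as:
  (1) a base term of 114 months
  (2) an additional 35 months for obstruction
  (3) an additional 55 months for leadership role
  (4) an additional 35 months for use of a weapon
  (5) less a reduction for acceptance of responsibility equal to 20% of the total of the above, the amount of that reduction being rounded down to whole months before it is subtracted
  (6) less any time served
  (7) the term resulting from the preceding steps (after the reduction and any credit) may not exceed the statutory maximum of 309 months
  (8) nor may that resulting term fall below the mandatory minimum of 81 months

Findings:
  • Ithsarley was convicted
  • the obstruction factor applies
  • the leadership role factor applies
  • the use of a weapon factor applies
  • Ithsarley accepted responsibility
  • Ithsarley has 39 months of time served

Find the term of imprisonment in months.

Obstruction enhancement: +35 months
Leadership role enhancement: +55 months
Use of a weapon enhancement: +35 months
Adjusted term: 114 months + 35 months + 55 months + 35 months = 239 months
Acceptance of responsibility reduction: 20% of 239 months = 47 months (rounded down)
After reduction: 239 − 47 = 192 months
Less time served: 192 months − 39 months = 153 months
Cap at 309 months: 153 months is within the cap, no reduction.
Minimum 81 months: 153 months meets the minimum, no increase.

153 months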